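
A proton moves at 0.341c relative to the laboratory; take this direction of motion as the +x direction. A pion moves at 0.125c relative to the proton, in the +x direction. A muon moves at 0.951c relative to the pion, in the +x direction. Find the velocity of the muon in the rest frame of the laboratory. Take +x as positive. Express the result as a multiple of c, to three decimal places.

Apply u = (u' + v)/(1 + u'v/c²) successively, working outward toward the laboratory.
Start: velocity of the proton relative to the laboratory = 0.3410c.
Compose with the pion (u' = 0.125 in the proton frame): u_1 = (0.125 + 0.341) / (1 + 0.125·0.341) = 0.4660/1.0426 = 0.4469.
Compose with the muon (u' = 0.951 in the pion frame): u_2 = (0.951 + 0.447) / (1 + 0.951·0.447) = 1.3979/1.4250 = 0.9810.

0.981c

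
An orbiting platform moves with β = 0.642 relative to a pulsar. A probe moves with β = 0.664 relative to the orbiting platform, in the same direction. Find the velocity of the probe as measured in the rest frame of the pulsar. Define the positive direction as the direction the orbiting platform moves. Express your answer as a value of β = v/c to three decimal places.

With v = 0.642 and u' = 0.664 (in units of c),
u = (u' + v)/(1 + u'v/c²):
u = (0.664 + 0.642) / (1 + 0.664·0.642) = 1.3060/1.4263 = 0.9157
(Galilean addition would give +1.306c, exceeding c.)

β = 0.916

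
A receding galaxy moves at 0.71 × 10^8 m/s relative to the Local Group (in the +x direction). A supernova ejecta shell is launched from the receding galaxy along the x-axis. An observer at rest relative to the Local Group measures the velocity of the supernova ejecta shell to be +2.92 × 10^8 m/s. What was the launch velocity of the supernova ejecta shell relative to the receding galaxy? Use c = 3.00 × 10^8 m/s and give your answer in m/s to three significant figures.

+2.87 × 10^8 m/s

v = 0.237c, u = 0.973c.
Invert the composition law: u' = (u − v)/(1 − uv/c²).
u' = (0.973 − 0.237) / (1 − (0.973)(0.237)) = 0.7367/0.7696 = 0.9572.
u' = 0.9572 × 3.00 × 10^8 m/s.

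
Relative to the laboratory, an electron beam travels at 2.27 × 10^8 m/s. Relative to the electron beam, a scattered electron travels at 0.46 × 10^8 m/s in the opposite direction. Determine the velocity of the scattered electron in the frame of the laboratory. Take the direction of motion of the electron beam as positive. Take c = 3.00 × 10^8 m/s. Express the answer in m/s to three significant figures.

In units of c (dividing by 3.00 × 10^8 m/s): v = 0.757, u' = -0.153.
u = (u' + v)/(1 + u'v/c²):
u = (-0.153 + 0.757) / (1 + (-0.153)·0.757) = 0.6033/0.8840 = 0.6825
(Galilean addition would give +0.603c.)
Converting back: u = 0.6825 × 3.00 × 10^8 m/s.

+2.05 × 10^8 m/s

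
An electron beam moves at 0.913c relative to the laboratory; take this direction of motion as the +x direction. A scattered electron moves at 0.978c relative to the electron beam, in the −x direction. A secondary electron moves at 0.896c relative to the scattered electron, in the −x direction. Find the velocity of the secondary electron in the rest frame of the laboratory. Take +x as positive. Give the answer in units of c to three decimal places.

-0.974c

Apply u = (u' + v)/(1 + u'v/c²) successively, working outward toward the laboratory.
Start: velocity of the electron beam relative to the laboratory = 0.9130c.
Compose with the scattered electron (u' = -0.978 in the electron beam frame): u_1 = (-0.978 + 0.913) / (1 + (-0.978)·0.913) = -0.0650/0.1071 = -0.6070.
Compose with the secondary electron (u' = -0.896 in the scattered electron frame): u_2 = (-0.896 + (-0.607)) / (1 + (-0.896)·(-0.607)) = -1.5030/1.5439 = -0.9735.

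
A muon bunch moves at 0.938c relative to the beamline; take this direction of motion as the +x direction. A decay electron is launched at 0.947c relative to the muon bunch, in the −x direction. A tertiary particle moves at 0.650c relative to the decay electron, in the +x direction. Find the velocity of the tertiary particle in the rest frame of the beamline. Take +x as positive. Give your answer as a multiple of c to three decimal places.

Apply u = (u' + v)/(1 + u'v/c²) successively, working outward toward the beamline.
Start: velocity of the muon bunch relative to the beamline = 0.9380c.
Compose with the decay electron (u' = -0.947 in the muon bunch frame): u_1 = (-0.947 + 0.938) / (1 + (-0.947)·0.938) = -0.0090/0.1117 = -0.0806.
Compose with the tertiary particle (u' = 0.650 in the decay electron frame): u_2 = (0.650 + (-0.081)) / (1 + 0.650·(-0.081)) = 0.5694/0.9476 = 0.6009.

+0.601c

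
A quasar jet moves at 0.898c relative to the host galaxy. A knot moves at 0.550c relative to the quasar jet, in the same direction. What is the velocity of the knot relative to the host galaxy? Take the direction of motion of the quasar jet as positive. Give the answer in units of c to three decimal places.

0.969c

With v = 0.898 and u' = 0.550 (in units of c),
u = (u' + v)/(1 + u'v/c²):
u = (0.550 + 0.898) / (1 + 0.550·0.898) = 1.4480/1.4939 = 0.9693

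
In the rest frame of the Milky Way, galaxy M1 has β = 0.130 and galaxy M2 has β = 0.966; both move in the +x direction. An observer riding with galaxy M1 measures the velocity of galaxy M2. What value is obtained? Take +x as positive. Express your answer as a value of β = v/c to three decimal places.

β = +0.956

β_A = 0.130, β_B = 0.966.
Transform to A's frame with the inverse velocity-addition law: u' = (u − v)/(1 − uv/c²), taking u = β_B and v = β_A.
u' = (0.966 − 0.130) / (1 − (0.130)(0.966)) = 0.8360/0.8744 = 0.9561.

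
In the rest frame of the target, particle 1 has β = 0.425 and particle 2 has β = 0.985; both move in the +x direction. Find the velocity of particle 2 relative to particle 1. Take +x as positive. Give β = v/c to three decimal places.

β = +0.963

β_A = 0.425, β_B = 0.985.
Transform to A's frame with the inverse velocity-addition law: u' = (u − v)/(1 − uv/c²), taking u = β_B and v = β_A.
u' = (0.985 − 0.425) / (1 − (0.425)(0.985)) = 0.5600/0.5814 = 0.9632.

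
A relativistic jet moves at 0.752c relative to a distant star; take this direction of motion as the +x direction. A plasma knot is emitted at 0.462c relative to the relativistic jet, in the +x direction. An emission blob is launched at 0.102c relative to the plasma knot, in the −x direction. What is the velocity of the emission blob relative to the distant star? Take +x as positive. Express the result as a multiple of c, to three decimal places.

Apply u = (u' + v)/(1 + u'v/c²) successively, working outward toward the distant star.
Start: velocity of the relativistic jet relative to the distant star = 0.7520c.
Compose with the plasma knot (u' = 0.462 in the relativistic jet frame): u_1 = (0.462 + 0.752) / (1 + 0.462·0.752) = 1.2140/1.3474 = 0.9010.
Compose with the emission blob (u' = -0.102 in the plasma knot frame): u_2 = (-0.102 + 0.901) / (1 + (-0.102)·0.901) = 0.7990/0.9081 = 0.8798.

+0.880c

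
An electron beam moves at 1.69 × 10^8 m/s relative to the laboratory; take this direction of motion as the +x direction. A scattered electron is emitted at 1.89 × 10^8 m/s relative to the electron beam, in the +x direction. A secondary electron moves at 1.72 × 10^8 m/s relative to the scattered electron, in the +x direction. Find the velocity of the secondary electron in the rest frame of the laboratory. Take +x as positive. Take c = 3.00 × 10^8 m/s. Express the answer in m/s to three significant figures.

Apply u = (u' + v)/(1 + u'v/c²) successively, working outward toward the laboratory.
(Dividing each given speed by c = 3.00 × 10^8 m/s to work in units of c.)
Start: velocity of the electron beam relative to the laboratory = 0.5633c.
Compose with the scattered electron (u' = 0.630 in the electron beam frame): u_1 = (0.630 + 0.563) / (1 + 0.630·0.563) = 1.1933/1.3549 = 0.8808.
Compose with the secondary electron (u' = 0.573 in the scattered electron frame): u_2 = (0.573 + 0.881) / (1 + 0.573·0.881) = 1.4541/1.5050 = 0.9662.
So u = 0.9662 × 3.00 × 10^8 m/s.

2.90 × 10^8 m/s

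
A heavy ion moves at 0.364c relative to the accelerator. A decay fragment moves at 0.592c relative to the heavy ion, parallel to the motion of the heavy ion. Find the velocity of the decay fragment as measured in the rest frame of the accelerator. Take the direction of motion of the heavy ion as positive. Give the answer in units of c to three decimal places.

With v = 0.364 and u' = 0.592 (in units of c),
u = (u' + v)/(1 + u'v/c²):
u = (0.592 + 0.364) / (1 + 0.592·0.364) = 0.9560/1.2155 = 0.7865
(Galilean addition would give +0.956c.)

0.787c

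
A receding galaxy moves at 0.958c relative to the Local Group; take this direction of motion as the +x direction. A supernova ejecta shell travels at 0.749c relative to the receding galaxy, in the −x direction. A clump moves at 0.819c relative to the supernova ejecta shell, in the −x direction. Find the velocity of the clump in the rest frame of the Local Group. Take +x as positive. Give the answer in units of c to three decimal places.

Apply u = (u' + v)/(1 + u'v/c²) successively, working outward toward the Local Group.
Start: velocity of the receding galaxy relative to the Local Group = 0.9580c.
Compose with the supernova ejecta shell (u' = -0.749 in the receding galaxy frame): u_1 = (-0.749 + 0.958) / (1 + (-0.749)·0.958) = 0.2090/0.2825 = 0.7399.
Compose with the clump (u' = -0.819 in the supernova ejecta shell frame): u_2 = (-0.819 + 0.740) / (1 + (-0.819)·0.740) = -0.0791/0.3940 = -0.2007.

-0.201c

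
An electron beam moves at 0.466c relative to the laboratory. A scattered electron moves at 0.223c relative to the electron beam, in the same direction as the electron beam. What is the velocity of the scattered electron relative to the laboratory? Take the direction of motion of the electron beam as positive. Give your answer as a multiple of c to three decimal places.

0.624c

With v = 0.466 and u' = 0.223 (in units of c),
u = (u' + v)/(1 + u'v/c²):
u = (0.223 + 0.466) / (1 + 0.223·0.466) = 0.6890/1.1039 = 0.6241
(Galilean addition would give +0.689c.)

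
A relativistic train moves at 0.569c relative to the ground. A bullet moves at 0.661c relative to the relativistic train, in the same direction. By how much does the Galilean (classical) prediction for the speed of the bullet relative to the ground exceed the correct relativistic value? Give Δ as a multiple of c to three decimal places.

Galilean: u_cl = 0.661 + 0.569 = 1.2300.
Relativistic: u_rel = (0.661 + 0.569) / (1 + 0.661·0.569) = 1.2300/1.3761 = 0.8938.
Δ = 1.2300 − 0.8938 = 0.3362.
(The classical prediction exceeds c; the relativistic result does not.)

Δ = 0.336c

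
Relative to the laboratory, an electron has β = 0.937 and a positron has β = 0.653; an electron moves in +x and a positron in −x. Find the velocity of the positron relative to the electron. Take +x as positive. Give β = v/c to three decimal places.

β = -0.986

β_A = 0.937, β_B = -0.653.
Transform to A's frame with the inverse velocity-addition law: u' = (u − v)/(1 − uv/c²), taking u = β_B and v = β_A.
u' = (-0.653 − 0.937) / (1 − (0.937)(-0.653)) = -1.5900/1.6119 = -0.9864.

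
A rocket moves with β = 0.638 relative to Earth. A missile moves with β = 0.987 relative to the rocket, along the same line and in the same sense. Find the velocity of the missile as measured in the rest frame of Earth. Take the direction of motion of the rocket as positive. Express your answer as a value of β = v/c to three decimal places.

β = 0.997

With v = 0.638 and u' = 0.987 (in units of c),
u = (u' + v)/(1 + u'v/c²):
u = (0.987 + 0.638) / (1 + 0.987·0.638) = 1.6250/1.6297 = 0.9971
(Galilean addition would give +1.625c, exceeding c.)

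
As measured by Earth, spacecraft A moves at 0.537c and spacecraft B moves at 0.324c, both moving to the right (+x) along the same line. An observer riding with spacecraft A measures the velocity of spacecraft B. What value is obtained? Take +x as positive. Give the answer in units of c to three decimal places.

β_A = 0.537, β_B = 0.324.
Transform to A's frame with the inverse velocity-addition law: u' = (u − v)/(1 − uv/c²), taking u = β_B and v = β_A.
u' = (0.324 − 0.537) / (1 − (0.537)(0.324)) = -0.2130/0.8260 = -0.2579.

-0.258c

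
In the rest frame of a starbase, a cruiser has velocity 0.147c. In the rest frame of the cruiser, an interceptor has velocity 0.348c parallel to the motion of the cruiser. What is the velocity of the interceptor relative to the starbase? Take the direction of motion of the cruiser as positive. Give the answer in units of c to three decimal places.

0.471c

With v = 0.147 and u' = 0.348 (in units of c),
u = (u' + v)/(1 + u'v/c²):
u = (0.348 + 0.147) / (1 + 0.348·0.147) = 0.4950/1.0512 = 0.4709
(Galilean addition would give +0.495c.)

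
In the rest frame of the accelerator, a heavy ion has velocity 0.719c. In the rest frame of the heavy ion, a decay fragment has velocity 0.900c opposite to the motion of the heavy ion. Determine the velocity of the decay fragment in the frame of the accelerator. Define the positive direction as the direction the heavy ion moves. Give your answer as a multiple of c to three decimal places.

-0.513c

With v = 0.719 and u' = -0.900 (in units of c),
u = (u' + v)/(1 + u'v/c²):
u = (-0.900 + 0.719) / (1 + (-0.900)·0.719) = -0.1810/0.3529 = -0.5129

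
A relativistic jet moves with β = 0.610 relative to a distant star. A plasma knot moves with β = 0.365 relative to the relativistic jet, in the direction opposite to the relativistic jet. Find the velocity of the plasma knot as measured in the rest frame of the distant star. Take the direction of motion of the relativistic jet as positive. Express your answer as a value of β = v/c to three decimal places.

With v = 0.610 and u' = -0.365 (in units of c),
u = (u' + v)/(1 + u'v/c²):
u = (-0.365 + 0.610) / (1 + (-0.365)·0.610) = 0.2450/0.7773 = 0.3152

β = +0.315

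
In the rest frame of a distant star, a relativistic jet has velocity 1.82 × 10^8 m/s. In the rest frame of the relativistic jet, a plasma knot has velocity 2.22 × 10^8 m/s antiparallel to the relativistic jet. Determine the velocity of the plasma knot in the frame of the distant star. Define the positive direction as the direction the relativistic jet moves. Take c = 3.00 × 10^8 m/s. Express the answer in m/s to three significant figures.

In units of c (dividing by 3.00 × 10^8 m/s): v = 0.607, u' = -0.740.
u = (u' + v)/(1 + u'v/c²):
u = (-0.740 + 0.607) / (1 + (-0.740)·0.607) = -0.1333/0.5511 = -0.2420
(Galilean addition would give -0.133c.)
Converting back: u = -0.2420 × 3.00 × 10^8 m/s.

-7.26 × 10^7 m/s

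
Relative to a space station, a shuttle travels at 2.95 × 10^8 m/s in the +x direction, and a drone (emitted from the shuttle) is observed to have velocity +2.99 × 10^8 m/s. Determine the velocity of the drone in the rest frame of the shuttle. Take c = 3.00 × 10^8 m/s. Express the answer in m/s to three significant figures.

+2.01 × 10^8 m/s

v = 0.983c, u = 0.997c.
Invert the composition law: u' = (u − v)/(1 − uv/c²).
u' = (0.997 − 0.983) / (1 − (0.997)(0.983)) = 0.0133/0.0199 = 0.6685.
u' = 0.6685 × 3.00 × 10^8 m/s.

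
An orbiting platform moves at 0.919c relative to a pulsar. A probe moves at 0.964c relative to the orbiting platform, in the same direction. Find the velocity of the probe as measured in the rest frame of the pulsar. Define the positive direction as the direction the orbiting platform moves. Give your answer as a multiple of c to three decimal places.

With v = 0.919 and u' = 0.964 (in units of c),
u = (u' + v)/(1 + u'v/c²):
u = (0.964 + 0.919) / (1 + 0.964·0.919) = 1.8830/1.8859 = 0.9985

0.998c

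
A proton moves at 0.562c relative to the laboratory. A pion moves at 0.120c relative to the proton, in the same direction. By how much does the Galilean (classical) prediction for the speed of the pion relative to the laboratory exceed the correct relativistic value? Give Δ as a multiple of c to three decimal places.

Δ = 0.043c

Galilean: u_cl = 0.120 + 0.562 = 0.6820.
Relativistic: u_rel = (0.120 + 0.562) / (1 + 0.120·0.562) = 0.6820/1.0674 = 0.6389.
Δ = 0.6820 − 0.6389 = 0.0431.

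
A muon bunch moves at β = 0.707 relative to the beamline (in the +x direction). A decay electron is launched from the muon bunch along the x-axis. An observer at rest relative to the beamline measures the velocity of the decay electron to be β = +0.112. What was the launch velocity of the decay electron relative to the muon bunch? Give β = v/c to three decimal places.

β = -0.646

Invert the composition law: u' = (u − v)/(1 − uv/c²).
u' = (0.112 − 0.707) / (1 − (0.112)(0.707)) = -0.5950/0.9208 = -0.6462.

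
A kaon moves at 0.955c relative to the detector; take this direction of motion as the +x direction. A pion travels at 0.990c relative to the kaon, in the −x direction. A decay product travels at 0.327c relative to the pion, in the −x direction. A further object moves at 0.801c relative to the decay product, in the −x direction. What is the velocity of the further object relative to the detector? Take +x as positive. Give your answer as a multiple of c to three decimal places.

-0.976c

Apply u = (u' + v)/(1 + u'v/c²) successively, working outward toward the detector.
Start: velocity of the kaon relative to the detector = 0.9550c.
Compose with the pion (u' = -0.990 in the kaon frame): u_1 = (-0.990 + 0.955) / (1 + (-0.990)·0.955) = -0.0350/0.0546 = -0.6416.
Compose with the decay product (u' = -0.327 in the pion frame): u_2 = (-0.327 + (-0.642)) / (1 + (-0.327)·(-0.642)) = -0.9686/1.2098 = -0.8006.
Compose with the further object (u' = -0.801 in the decay product frame): u_3 = (-0.801 + (-0.801)) / (1 + (-0.801)·(-0.801)) = -1.6016/1.6413 = -0.9758.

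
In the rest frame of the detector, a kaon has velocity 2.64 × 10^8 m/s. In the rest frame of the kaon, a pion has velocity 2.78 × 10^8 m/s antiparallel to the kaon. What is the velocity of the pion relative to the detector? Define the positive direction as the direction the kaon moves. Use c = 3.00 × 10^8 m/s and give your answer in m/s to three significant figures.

-7.59 × 10^7 m/s

In units of c (dividing by 3.00 × 10^8 m/s): v = 0.880, u' = -0.927.
u = (u' + v)/(1 + u'v/c²):
u = (-0.927 + 0.880) / (1 + (-0.927)·0.880) = -0.0467/0.1845 = -0.2529
Converting back: u = -0.2529 × 3.00 × 10^8 m/s.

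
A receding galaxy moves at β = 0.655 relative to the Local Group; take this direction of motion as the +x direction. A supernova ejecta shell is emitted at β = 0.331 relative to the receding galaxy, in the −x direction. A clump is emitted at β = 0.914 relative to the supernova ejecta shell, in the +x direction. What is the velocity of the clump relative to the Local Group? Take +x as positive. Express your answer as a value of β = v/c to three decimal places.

Apply u = (u' + v)/(1 + u'v/c²) successively, working outward toward the Local Group.
Start: velocity of the receding galaxy relative to the Local Group = 0.6550c.
Compose with the supernova ejecta shell (u' = -0.331 in the receding galaxy frame): u_1 = (-0.331 + 0.655) / (1 + (-0.331)·0.655) = 0.3240/0.7832 = 0.4137.
Compose with the clump (u' = 0.914 in the supernova ejecta shell frame): u_2 = (0.914 + 0.414) / (1 + 0.914·0.414) = 1.3277/1.3781 = 0.9634.

β = +0.963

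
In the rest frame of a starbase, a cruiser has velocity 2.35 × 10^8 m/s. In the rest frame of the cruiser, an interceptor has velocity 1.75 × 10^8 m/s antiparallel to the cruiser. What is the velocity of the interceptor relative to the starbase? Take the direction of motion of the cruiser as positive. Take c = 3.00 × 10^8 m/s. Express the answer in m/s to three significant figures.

In units of c (dividing by 3.00 × 10^8 m/s): v = 0.783, u' = -0.583.
u = (u' + v)/(1 + u'v/c²):
u = (-0.583 + 0.783) / (1 + (-0.583)·0.783) = 0.2000/0.5431 = 0.3683
Converting back: u = 0.3683 × 3.00 × 10^8 m/s.

+1.10 × 10^8 m/s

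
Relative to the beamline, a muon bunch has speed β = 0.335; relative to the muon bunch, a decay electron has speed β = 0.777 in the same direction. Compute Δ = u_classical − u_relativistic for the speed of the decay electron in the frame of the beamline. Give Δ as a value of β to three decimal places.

Galilean: u_cl = 0.777 + 0.335 = 1.1120.
Relativistic: u_rel = (0.777 + 0.335) / (1 + 0.777·0.335) = 1.1120/1.2603 = 0.8823.
Δ = 1.1120 − 0.8823 = 0.2297.
(The classical prediction exceeds c; the relativistic result does not.)

Δ = 0.230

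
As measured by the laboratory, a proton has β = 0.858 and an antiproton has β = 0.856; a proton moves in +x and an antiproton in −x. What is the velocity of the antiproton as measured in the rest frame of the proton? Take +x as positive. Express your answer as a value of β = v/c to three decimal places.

β = -0.988

β_A = 0.858, β_B = -0.856.
Transform to A's frame with the inverse velocity-addition law: u' = (u − v)/(1 − uv/c²), taking u = β_B and v = β_A.
u' = (-0.856 − 0.858) / (1 − (0.858)(-0.856)) = -1.7140/1.7344 = -0.9882.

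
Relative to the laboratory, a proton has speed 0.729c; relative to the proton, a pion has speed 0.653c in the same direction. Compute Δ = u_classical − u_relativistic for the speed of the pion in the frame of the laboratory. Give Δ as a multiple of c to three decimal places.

Δ = 0.446c

Galilean: u_cl = 0.653 + 0.729 = 1.3820.
Relativistic: u_rel = (0.653 + 0.729) / (1 + 0.653·0.729) = 1.3820/1.4760 = 0.9363.
Δ = 1.3820 − 0.9363 = 0.4457.
(The classical prediction exceeds c; the relativistic result does not.)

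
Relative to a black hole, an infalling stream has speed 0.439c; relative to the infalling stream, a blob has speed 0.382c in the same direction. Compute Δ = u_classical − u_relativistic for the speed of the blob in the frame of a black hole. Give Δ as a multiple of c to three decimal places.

Galilean: u_cl = 0.382 + 0.439 = 0.8210.
Relativistic: u_rel = (0.382 + 0.439) / (1 + 0.382·0.439) = 0.8210/1.1677 = 0.7031.
Δ = 0.8210 − 0.7031 = 0.1179.

Δ = 0.118c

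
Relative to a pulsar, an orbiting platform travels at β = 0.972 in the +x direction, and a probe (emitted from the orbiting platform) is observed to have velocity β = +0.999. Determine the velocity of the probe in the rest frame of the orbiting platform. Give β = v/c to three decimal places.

Invert the composition law: u' = (u − v)/(1 − uv/c²).
u' = (0.999 − 0.972) / (1 − (0.999)(0.972)) = 0.0270/0.0290 = 0.9319.

β = +0.932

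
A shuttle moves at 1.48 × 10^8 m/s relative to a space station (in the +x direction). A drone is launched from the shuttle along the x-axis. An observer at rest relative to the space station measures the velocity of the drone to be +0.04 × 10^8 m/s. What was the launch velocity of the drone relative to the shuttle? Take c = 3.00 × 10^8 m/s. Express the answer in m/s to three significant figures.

-1.45 × 10^8 m/s

v = 0.493c, u = 0.013c.
Invert the composition law: u' = (u − v)/(1 − uv/c²).
u' = (0.013 − 0.493) / (1 − (0.013)(0.493)) = -0.4800/0.9934 = -0.4832.
u' = -0.4832 × 3.00 × 10^8 m/s.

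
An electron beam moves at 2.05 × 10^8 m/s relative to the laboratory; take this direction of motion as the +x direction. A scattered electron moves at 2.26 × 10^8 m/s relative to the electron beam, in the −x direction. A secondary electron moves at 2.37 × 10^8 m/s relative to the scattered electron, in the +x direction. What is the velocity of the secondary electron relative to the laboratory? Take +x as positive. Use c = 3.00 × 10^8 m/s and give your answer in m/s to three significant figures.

Apply u = (u' + v)/(1 + u'v/c²) successively, working outward toward the laboratory.
(Dividing each given speed by c = 3.00 × 10^8 m/s to work in units of c.)
Start: velocity of the electron beam relative to the laboratory = 0.6833c.
Compose with the scattered electron (u' = -0.753 in the electron beam frame): u_1 = (-0.753 + 0.683) / (1 + (-0.753)·0.683) = -0.0700/0.4852 = -0.1443.
Compose with the secondary electron (u' = 0.790 in the scattered electron frame): u_2 = (0.790 + (-0.144)) / (1 + 0.790·(-0.144)) = 0.6457/0.8860 = 0.7288.
So u = 0.7288 × 3.00 × 10^8 m/s.

+2.19 × 10^8 m/s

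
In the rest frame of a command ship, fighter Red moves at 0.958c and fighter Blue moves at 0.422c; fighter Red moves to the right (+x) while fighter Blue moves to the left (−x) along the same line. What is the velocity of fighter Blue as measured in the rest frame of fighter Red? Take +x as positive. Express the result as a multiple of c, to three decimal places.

-0.983c

β_A = 0.958, β_B = -0.422.
Transform to A's frame with the inverse velocity-addition law: u' = (u − v)/(1 − uv/c²), taking u = β_B and v = β_A.
u' = (-0.422 − 0.958) / (1 − (0.958)(-0.422)) = -1.3800/1.4043 = -0.9827.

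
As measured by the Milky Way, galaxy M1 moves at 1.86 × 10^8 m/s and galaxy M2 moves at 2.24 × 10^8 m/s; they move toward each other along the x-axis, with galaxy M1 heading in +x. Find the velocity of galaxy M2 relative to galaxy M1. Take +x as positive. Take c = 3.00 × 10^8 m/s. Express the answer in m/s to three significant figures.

-2.80 × 10^8 m/s

β_A = 0.620, β_B = -0.747 (dividing each by c = 3.00 × 10^8 m/s).
Transform to A's frame with the inverse velocity-addition law: u' = (u − v)/(1 − uv/c²), taking u = β_B and v = β_A.
u' = (-0.747 − 0.620) / (1 − (0.620)(-0.747)) = -1.3667/1.4629 = -0.9342.
u' = -0.9342 × 3.00 × 10^8 m/s.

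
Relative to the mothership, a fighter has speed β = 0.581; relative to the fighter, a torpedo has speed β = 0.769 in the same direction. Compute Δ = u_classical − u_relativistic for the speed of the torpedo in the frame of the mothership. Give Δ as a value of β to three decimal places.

Galilean: u_cl = 0.769 + 0.581 = 1.3500.
Relativistic: u_rel = (0.769 + 0.581) / (1 + 0.769·0.581) = 1.3500/1.4468 = 0.9331.
Δ = 1.3500 − 0.9331 = 0.4169.
(The classical prediction exceeds c; the relativistic result does not.)

Δ = 0.417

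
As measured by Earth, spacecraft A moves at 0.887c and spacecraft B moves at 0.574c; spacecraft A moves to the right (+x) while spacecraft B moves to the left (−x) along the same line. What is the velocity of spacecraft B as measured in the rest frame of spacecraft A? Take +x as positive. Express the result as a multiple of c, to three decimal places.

-0.968c

β_A = 0.887, β_B = -0.574.
Transform to A's frame with the inverse velocity-addition law: u' = (u − v)/(1 − uv/c²), taking u = β_B and v = β_A.
u' = (-0.574 − 0.887) / (1 − (0.887)(-0.574)) = -1.4610/1.5091 = -0.9681.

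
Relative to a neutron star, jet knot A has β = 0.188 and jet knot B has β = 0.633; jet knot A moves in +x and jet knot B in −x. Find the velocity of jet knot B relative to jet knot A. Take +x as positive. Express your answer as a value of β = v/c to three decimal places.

β = -0.734

β_A = 0.188, β_B = -0.633.
Transform to A's frame with the inverse velocity-addition law: u' = (u − v)/(1 − uv/c²), taking u = β_B and v = β_A.
u' = (-0.633 − 0.188) / (1 − (0.188)(-0.633)) = -0.8210/1.1190 = -0.7337.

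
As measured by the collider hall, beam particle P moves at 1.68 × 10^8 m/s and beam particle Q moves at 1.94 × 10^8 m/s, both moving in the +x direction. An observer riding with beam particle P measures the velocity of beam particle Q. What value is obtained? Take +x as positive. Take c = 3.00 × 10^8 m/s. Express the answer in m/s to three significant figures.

+4.08 × 10^7 m/s

β_A = 0.560, β_B = 0.647 (dividing each by c = 3.00 × 10^8 m/s).
Transform to A's frame with the inverse velocity-addition law: u' = (u − v)/(1 − uv/c²), taking u = β_B and v = β_A.
u' = (0.647 − 0.560) / (1 − (0.560)(0.647)) = 0.0867/0.6379 = 0.1359.
u' = 0.1359 × 3.00 × 10^8 m/s.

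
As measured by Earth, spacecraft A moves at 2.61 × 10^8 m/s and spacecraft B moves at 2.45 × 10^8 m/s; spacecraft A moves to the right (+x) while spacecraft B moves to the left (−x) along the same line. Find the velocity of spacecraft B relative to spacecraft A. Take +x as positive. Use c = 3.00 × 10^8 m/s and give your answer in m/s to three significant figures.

-2.96 × 10^8 m/s

β_A = 0.870, β_B = -0.817 (dividing each by c = 3.00 × 10^8 m/s).
Transform to A's frame with the inverse velocity-addition law: u' = (u − v)/(1 − uv/c²), taking u = β_B and v = β_A.
u' = (-0.817 − 0.870) / (1 − (0.870)(-0.817)) = -1.6867/1.7105 = -0.9861.
u' = -0.9861 × 3.00 × 10^8 m/s.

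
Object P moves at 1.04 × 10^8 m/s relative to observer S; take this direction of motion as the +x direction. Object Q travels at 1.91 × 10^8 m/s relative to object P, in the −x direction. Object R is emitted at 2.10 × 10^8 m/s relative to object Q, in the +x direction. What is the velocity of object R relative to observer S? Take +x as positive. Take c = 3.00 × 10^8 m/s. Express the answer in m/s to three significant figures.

Apply u = (u' + v)/(1 + u'v/c²) successively, working outward toward observer S.
(Dividing each given speed by c = 3.00 × 10^8 m/s to work in units of c.)
Start: velocity of object P relative to observer S = 0.3467c.
Compose with object Q (u' = -0.637 in object P frame): u_1 = (-0.637 + 0.347) / (1 + (-0.637)·0.347) = -0.2900/0.7793 = -0.3721.
Compose with object R (u' = 0.700 in object Q frame): u_2 = (0.700 + (-0.372)) / (1 + 0.700·(-0.372)) = 0.3279/0.7395 = 0.4434.
So u = 0.4434 × 3.00 × 10^8 m/s.

+1.33 × 10^8 m/s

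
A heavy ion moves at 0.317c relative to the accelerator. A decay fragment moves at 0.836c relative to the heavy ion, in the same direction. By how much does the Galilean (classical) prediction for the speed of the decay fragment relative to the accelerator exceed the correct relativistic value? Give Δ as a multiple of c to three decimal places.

Δ = 0.242c

Galilean: u_cl = 0.836 + 0.317 = 1.1530.
Relativistic: u_rel = (0.836 + 0.317) / (1 + 0.836·0.317) = 1.1530/1.2650 = 0.9115.
Δ = 1.1530 − 0.9115 = 0.2415.
(The classical prediction exceeds c; the relativistic result does not.)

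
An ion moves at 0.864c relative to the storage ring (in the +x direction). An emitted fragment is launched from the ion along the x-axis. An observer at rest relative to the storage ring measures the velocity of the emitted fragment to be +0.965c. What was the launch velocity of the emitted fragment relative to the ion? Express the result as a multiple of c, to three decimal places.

+0.608c

Invert the composition law: u' = (u − v)/(1 − uv/c²).
u' = (0.965 − 0.864) / (1 − (0.965)(0.864)) = 0.1010/0.1662 = 0.6076.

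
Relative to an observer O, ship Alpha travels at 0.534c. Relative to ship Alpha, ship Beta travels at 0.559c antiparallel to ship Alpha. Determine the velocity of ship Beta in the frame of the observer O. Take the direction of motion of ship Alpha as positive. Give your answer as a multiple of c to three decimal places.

With v = 0.534 and u' = -0.559 (in units of c),
u = (u' + v)/(1 + u'v/c²):
u = (-0.559 + 0.534) / (1 + (-0.559)·0.534) = -0.0250/0.7015 = -0.0356

-0.036c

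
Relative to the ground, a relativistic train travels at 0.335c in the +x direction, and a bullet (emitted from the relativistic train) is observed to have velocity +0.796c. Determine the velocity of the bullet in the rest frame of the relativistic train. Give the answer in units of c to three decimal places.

+0.629c

Invert the composition law: u' = (u − v)/(1 − uv/c²).
u' = (0.796 − 0.335) / (1 − (0.796)(0.335)) = 0.4610/0.7333 = 0.6286.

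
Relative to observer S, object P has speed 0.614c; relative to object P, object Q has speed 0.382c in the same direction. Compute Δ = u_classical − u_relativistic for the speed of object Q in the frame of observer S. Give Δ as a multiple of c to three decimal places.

Galilean: u_cl = 0.382 + 0.614 = 0.9960.
Relativistic: u_rel = (0.382 + 0.614) / (1 + 0.382·0.614) = 0.9960/1.2345 = 0.8068.
Δ = 0.9960 − 0.8068 = 0.1892.

Δ = 0.189c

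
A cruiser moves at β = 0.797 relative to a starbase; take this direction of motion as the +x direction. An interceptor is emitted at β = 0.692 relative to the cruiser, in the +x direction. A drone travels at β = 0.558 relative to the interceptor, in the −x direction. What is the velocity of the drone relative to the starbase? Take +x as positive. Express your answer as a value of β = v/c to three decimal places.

β = +0.865

Apply u = (u' + v)/(1 + u'v/c²) successively, working outward toward the starbase.
Start: velocity of the cruiser relative to the starbase = 0.7970c.
Compose with the interceptor (u' = 0.692 in the cruiser frame): u_1 = (0.692 + 0.797) / (1 + 0.692·0.797) = 1.4890/1.5515 = 0.9597.
Compose with the drone (u' = -0.558 in the interceptor frame): u_2 = (-0.558 + 0.960) / (1 + (-0.558)·0.960) = 0.4017/0.4645 = 0.8648.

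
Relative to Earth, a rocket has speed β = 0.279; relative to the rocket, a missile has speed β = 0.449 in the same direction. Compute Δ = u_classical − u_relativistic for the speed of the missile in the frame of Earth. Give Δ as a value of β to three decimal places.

Galilean: u_cl = 0.449 + 0.279 = 0.7280.
Relativistic: u_rel = (0.449 + 0.279) / (1 + 0.449·0.279) = 0.7280/1.1253 = 0.6470.
Δ = 0.7280 − 0.6470 = 0.0810.

Δ = 0.081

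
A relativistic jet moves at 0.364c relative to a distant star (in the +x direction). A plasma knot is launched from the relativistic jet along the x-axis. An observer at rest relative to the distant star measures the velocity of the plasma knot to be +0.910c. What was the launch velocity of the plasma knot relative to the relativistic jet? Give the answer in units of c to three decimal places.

Invert the composition law: u' = (u − v)/(1 − uv/c²).
u' = (0.910 − 0.364) / (1 − (0.910)(0.364)) = 0.5460/0.6688 = 0.8164.

+0.816c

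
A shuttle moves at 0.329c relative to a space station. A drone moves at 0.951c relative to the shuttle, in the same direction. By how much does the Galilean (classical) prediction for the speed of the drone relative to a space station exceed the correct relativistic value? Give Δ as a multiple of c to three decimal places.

Δ = 0.305c

Galilean: u_cl = 0.951 + 0.329 = 1.2800.
Relativistic: u_rel = (0.951 + 0.329) / (1 + 0.951·0.329) = 1.2800/1.3129 = 0.9750.
Δ = 1.2800 − 0.9750 = 0.3050.
(The classical prediction exceeds c; the relativistic result does not.)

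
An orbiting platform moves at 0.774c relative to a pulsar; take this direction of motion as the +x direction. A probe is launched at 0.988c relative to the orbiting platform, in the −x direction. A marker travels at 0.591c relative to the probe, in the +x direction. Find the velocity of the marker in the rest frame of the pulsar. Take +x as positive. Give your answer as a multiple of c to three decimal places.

-0.689c

Apply u = (u' + v)/(1 + u'v/c²) successively, working outward toward the pulsar.
Start: velocity of the orbiting platform relative to the pulsar = 0.7740c.
Compose with the probe (u' = -0.988 in the orbiting platform frame): u_1 = (-0.988 + 0.774) / (1 + (-0.988)·0.774) = -0.2140/0.2353 = -0.9095.
Compose with the marker (u' = 0.591 in the probe frame): u_2 = (0.591 + (-0.910)) / (1 + 0.591·(-0.910)) = -0.3185/0.4625 = -0.6887.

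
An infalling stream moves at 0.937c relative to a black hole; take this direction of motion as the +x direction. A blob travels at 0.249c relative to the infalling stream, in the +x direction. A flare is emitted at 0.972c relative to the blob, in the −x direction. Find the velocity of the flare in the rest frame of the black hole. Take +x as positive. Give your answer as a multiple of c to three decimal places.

Apply u = (u' + v)/(1 + u'v/c²) successively, working outward toward the black hole.
Start: velocity of the infalling stream relative to the black hole = 0.9370c.
Compose with the blob (u' = 0.249 in the infalling stream frame): u_1 = (0.249 + 0.937) / (1 + 0.249·0.937) = 1.1860/1.2333 = 0.9616.
Compose with the flare (u' = -0.972 in the blob frame): u_2 = (-0.972 + 0.962) / (1 + (-0.972)·0.962) = -0.0104/0.0653 = -0.1587.

-0.159c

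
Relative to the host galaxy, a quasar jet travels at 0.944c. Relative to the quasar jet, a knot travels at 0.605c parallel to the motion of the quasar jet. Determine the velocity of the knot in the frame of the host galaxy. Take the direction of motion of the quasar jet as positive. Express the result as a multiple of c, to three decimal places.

0.986c

With v = 0.944 and u' = 0.605 (in units of c),
u = (u' + v)/(1 + u'v/c²):
u = (0.605 + 0.944) / (1 + 0.605·0.944) = 1.5490/1.5711 = 0.9859
(Galilean addition would give +1.549c, exceeding c.)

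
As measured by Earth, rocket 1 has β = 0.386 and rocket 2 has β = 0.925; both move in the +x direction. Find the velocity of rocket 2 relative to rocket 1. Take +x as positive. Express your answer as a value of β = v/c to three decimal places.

β_A = 0.386, β_B = 0.925.
Transform to A's frame with the inverse velocity-addition law: u' = (u − v)/(1 − uv/c²), taking u = β_B and v = β_A.
u' = (0.925 − 0.386) / (1 − (0.386)(0.925)) = 0.5390/0.6430 = 0.8383.

β = +0.838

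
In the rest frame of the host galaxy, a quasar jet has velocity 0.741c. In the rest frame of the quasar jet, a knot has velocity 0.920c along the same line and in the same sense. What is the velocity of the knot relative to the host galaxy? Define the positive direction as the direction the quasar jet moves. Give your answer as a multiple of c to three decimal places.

0.988c

With v = 0.741 and u' = 0.920 (in units of c),
u = (u' + v)/(1 + u'v/c²):
u = (0.920 + 0.741) / (1 + 0.920·0.741) = 1.6610/1.6817 = 0.9877
(Galilean addition would give +1.661c, exceeding c.)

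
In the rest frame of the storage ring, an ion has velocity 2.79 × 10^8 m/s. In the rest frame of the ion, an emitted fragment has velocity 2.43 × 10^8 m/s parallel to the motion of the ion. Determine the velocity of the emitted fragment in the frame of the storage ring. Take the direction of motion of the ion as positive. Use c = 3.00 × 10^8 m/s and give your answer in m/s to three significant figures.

2.98 × 10^8 m/s

In units of c (dividing by 3.00 × 10^8 m/s): v = 0.930, u' = 0.810.
u = (u' + v)/(1 + u'v/c²):
u = (0.810 + 0.930) / (1 + 0.810·0.930) = 1.7400/1.7533 = 0.9924
Converting back: u = 0.9924 × 3.00 × 10^8 m/s.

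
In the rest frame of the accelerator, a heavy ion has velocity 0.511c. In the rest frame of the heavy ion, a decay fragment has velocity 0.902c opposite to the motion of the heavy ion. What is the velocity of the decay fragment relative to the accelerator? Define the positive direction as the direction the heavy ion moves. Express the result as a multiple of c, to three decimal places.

-0.725c

With v = 0.511 and u' = -0.902 (in units of c),
u = (u' + v)/(1 + u'v/c²):
u = (-0.902 + 0.511) / (1 + (-0.902)·0.511) = -0.3910/0.5391 = -0.7253
(Galilean addition would give -0.391c.)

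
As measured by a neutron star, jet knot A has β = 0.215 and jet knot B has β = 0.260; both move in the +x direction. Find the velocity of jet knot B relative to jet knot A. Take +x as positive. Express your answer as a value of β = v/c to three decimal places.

β_A = 0.215, β_B = 0.260.
Transform to A's frame with the inverse velocity-addition law: u' = (u − v)/(1 − uv/c²), taking u = β_B and v = β_A.
u' = (0.260 − 0.215) / (1 − (0.215)(0.260)) = 0.0450/0.9441 = 0.0477.

β = +0.048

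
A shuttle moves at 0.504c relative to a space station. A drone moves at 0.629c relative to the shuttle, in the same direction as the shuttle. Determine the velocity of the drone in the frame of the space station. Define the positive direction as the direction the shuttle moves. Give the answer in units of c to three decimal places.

With v = 0.504 and u' = 0.629 (in units of c),
u = (u' + v)/(1 + u'v/c²):
u = (0.629 + 0.504) / (1 + 0.629·0.504) = 1.1330/1.3170 = 0.8603
(Galilean addition would give +1.133c, exceeding c.)

0.860c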